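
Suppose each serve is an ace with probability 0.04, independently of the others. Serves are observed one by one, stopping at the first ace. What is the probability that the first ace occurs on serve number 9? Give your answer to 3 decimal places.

0.029

Geometric (trials to first success), p = 0.04.
P(Y = 9) = (1−p)^8 · p = 0.72139 · 0.04 = 0.02886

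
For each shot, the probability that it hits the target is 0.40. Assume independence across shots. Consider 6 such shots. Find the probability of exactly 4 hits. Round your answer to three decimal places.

0.138

X ~ Binomial(n=6, p=0.40).
P(X=4) = C(6,4) · p^4 · (1−p)^2
= 15 · 0.0256 · 0.36 = 0.13824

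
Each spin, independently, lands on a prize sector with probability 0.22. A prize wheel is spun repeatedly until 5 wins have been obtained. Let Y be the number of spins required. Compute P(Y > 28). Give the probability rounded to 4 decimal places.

Needing more than 28 spins ⇔ fewer than 5 successes in the first 28. With X ~ Binomial(28, 0.22), P(Y > 28) = P(X ≤ 4).
  k=0: C(28,0)·0.22^0·0.78^28 = 0.000952
  k=1: C(28,1)·0.22^1·0.78^27 = 0.007519
  k=2: C(28,2)·0.22^2·0.78^26 = 0.028628
  k=3: C(28,3)·0.22^3·0.78^25 = 0.069980
  k=4: C(28,4)·0.22^4·0.78^24 = 0.123363
P(X ≤ 4) = 0.230443

0.2304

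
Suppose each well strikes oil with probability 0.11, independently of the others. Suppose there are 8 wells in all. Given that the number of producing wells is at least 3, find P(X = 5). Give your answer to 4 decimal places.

X ~ Binomial(8, 0.11). Want P(X=5 | X≥3) = P(X=5) / P(X≥3).
P(X=5) = C(8,5)·0.11^5·0.89^3 = 0.000636
P(X≥3) = 1 − 0.393659 − 0.389236 − 0.168377 = 0.048728
Ratio = 0.000636 / 0.048728 = 0.013048

0.0130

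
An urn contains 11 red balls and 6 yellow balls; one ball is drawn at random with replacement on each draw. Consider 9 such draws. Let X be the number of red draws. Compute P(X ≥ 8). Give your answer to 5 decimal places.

0.11749

X ~ Binomial(9, 0.647059); P(X ≥ 8) = Σ C(9,k) p^k (1−p)^(9−k) over k:
  k=8: C(9,8)·0.647059^8·0.352941^1 = 0.0976101
  k=9: C(9,9)·0.647059^9·0.352941^0 = 0.0198835
Total = 0.1174937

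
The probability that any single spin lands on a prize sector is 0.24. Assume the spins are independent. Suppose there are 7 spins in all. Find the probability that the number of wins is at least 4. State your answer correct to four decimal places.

X ~ Binomial(7, 0.24); P(X ≥ 4) = Σ C(7,k) p^k (1−p)^(7−k) over k:
  k=4: C(7,4)·0.24^4·0.76^3 = 0.050975
  k=5: C(7,5)·0.24^5·0.76^2 = 0.009658
  k=6: C(7,6)·0.24^6·0.76^1 = 0.001017
  k=7: C(7,7)·0.24^7·0.76^0 = 0.000046
Total = 0.061695

0.0617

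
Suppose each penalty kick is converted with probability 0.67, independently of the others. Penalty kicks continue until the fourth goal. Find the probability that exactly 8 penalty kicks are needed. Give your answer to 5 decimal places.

0.08364

Y = trial on which the fourth success occurs; negative binomial, r=4, p=0.67.
P(Y=8) = C(7,3) · p^4 · (1−p)^4
= 35 · 0.20151 · 0.011859 = 0.0836417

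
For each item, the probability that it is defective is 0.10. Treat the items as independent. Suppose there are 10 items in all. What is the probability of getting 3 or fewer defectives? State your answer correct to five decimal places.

0.98720

X ~ Binomial(10, 0.10); P(X ≤ 3) = Σ C(10,k) p^k (1−p)^(10−k) over k:
  k=0: C(10,0)·0.10^0·0.90^10 = 0.3486784
  k=1: C(10,1)·0.10^1·0.90^9 = 0.3874205
  k=2: C(10,2)·0.10^2·0.90^8 = 0.1937102
  k=3: C(10,3)·0.10^3·0.90^7 = 0.0573956
Total = 0.9872048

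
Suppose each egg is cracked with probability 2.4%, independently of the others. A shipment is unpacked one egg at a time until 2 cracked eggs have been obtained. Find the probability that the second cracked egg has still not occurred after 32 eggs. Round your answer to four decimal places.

0.8213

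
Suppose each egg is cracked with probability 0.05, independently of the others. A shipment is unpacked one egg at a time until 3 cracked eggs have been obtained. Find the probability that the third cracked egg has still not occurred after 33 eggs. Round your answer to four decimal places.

Needing more than 33 eggs ⇔ fewer than 3 successes in the first 33. With X ~ Binomial(33, 0.05), P(Y > 33) = P(X ≤ 2).
  k=0: C(33,0)·0.05^0·0.95^33 = 0.184026
  k=1: C(33,1)·0.05^1·0.95^32 = 0.319624
  k=2: C(33,2)·0.05^2·0.95^31 = 0.269157
P(X ≤ 2) = 0.772807

0.7728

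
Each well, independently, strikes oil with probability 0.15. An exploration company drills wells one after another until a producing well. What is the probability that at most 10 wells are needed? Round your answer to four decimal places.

0.8031

Y = number of wells to the first success; geometric, p = 0.15.
P(Y ≤ 10) = 1 − (1−p)^10 = 1 − 0.196874 = 0.803126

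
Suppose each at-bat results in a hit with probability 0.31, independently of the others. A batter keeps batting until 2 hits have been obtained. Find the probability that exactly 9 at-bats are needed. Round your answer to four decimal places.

0.0572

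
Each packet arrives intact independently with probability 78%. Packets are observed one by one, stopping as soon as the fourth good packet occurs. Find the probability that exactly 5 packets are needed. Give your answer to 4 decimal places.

0.3257

Y = trial on which the fourth success occurs; negative binomial, r=4, p=0.78.
P(Y=5) = C(4,3) · p^4 · (1−p)^1
= 4 · 0.37015 · 0.22 = 0.325732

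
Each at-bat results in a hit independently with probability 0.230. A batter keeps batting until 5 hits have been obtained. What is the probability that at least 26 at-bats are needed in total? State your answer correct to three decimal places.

Needing more than 25 at-bats ⇔ fewer than 5 successes in the first 25. With X ~ Binomial(25, 0.23), P(Y > 25) = P(X ≤ 4).
  k=0: C(25,0)·0.23^0·0.77^25 = 0.00145
  k=1: C(25,1)·0.23^1·0.77^24 = 0.01085
  k=2: C(25,2)·0.23^2·0.77^23 = 0.03889
  k=3: C(25,3)·0.23^3·0.77^22 = 0.08907
  k=4: C(25,4)·0.23^4·0.77^21 = 0.14632
P(X ≤ 4) = 0.28658

0.287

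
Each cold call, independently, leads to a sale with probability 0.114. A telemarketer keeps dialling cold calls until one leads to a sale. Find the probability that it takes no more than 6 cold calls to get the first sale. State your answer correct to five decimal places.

Y = number of cold calls to the first success; geometric, p = 0.114.
P(Y ≤ 6) = 1 − (1−p)^6 = 1 − 0.4837292 = 0.5162708

0.51627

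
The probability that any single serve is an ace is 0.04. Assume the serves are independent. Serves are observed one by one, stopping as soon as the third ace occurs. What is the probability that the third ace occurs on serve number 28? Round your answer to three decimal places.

0.008

Y = trial on which the third success occurs; negative binomial, r=3, p=0.04.
P(Y=28) = C(27,2) · p^3 · (1−p)^25
= 351 · 6.4e-05 · 0.3604 = 0.00810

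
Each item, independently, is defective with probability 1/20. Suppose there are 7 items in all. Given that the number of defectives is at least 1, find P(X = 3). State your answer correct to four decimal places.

0.0118

X ~ Binomial(7, 0.05). Want P(X=3 | X≥1) = P(X=3) / P(X≥1).
P(X=3) = C(7,3)·0.05^3·0.95^4 = 0.003563
P(X≥1) = 1 − 0.698337 = 0.301663
Ratio = 0.003563 / 0.301663 = 0.011813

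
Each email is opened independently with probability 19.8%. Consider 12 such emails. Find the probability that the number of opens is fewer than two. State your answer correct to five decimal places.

X ~ Binomial(12, 0.198); P(X ≤ 1) = Σ C(12,k) p^k (1−p)^(12−k) over k:
  k=0: C(12,0)·0.198^0·0.802^12 = 0.0708096
  k=1: C(12,1)·0.198^1·0.802^11 = 0.2097802
Total = 0.2805898

0.28059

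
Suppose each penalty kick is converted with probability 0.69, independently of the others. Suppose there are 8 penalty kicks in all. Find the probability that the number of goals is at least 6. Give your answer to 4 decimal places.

0.5264

X ~ Binomial(8, 0.69); P(X ≥ 6) = Σ C(8,k) p^k (1−p)^(8−k) over k:
  k=6: C(8,6)·0.69^6·0.31^2 = 0.290386
  k=7: C(8,7)·0.69^7·0.31^1 = 0.184670
  k=8: C(8,8)·0.69^8·0.31^0 = 0.051380
Total = 0.526436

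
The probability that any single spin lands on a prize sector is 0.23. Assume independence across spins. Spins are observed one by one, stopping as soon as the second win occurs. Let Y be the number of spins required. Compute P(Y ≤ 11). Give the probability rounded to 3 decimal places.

0.758

Finishing within 11 spins ⇔ at least 2 successes in the first 11. With X ~ Binomial(11, 0.23), P(Y ≤ 11) = 1 − P(X ≤ 1).
  k=0: C(11,0)·0.23^0·0.77^11 = 0.05642
  k=1: C(11,1)·0.23^1·0.77^10 = 0.18537
1 − 0.24178 = 0.75822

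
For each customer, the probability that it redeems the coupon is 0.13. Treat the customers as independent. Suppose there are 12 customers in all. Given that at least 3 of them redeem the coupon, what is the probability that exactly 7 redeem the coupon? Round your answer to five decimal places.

0.00125

X ~ Binomial(12, 0.13). Want P(X=7 | X≥3) = P(X=7) / P(X≥3).
P(X=7) = C(12,7)·0.13^7·0.87^5 = 0.0002477
P(X≥3) = 1 − 0.1880317 − 0.3371603 − 0.2770915 = 0.1977166
Ratio = 0.0002477 / 0.1977166 = 0.0012528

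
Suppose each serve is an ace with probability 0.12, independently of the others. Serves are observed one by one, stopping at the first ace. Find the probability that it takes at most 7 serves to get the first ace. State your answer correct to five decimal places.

Y = number of serves to the first success; geometric, p = 0.12.
P(Y ≤ 7) = 1 − (1−p)^7 = 1 − 0.4086756 = 0.5913244

0.59132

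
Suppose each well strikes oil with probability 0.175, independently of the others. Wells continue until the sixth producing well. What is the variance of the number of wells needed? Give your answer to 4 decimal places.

Y = total wells until the sixth success; negative binomial with r=6, p=0.175.
Var(Y) = r(1−p)/p² = 6·0.825 / 0.175² = 161.632653

161.6327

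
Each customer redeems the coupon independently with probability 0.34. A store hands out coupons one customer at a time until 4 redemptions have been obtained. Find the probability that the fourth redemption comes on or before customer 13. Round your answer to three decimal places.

Finishing within 13 customers ⇔ at least 4 successes in the first 13. With X ~ Binomial(13, 0.34), P(Y ≤ 13) = 1 − P(X ≤ 3).
  k=0: C(13,0)·0.34^0·0.66^13 = 0.00451
  k=1: C(13,1)·0.34^1·0.66^12 = 0.03020
  k=2: C(13,2)·0.34^2·0.66^11 = 0.09333
  k=3: C(13,3)·0.34^3·0.66^10 = 0.17630
1 − 0.30433 = 0.69567

0.696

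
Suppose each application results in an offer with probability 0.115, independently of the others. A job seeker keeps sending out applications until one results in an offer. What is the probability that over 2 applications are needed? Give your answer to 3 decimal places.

0.783

Y = number of applications to the first success; geometric, p = 0.115.
P(Y > 2) = P(first 2 all fail) = (1−p)^2 = 0.78322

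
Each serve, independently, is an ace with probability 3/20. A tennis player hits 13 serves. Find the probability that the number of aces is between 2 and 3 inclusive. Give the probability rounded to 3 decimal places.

X ~ Binomial(13, 0.15); P(2 ≤ X ≤ 3) = Σ C(13,k) p^k (1−p)^(13−k) over k:
  k=2: C(13,2)·0.15^2·0.85^11 = 0.29369
  k=3: C(13,3)·0.15^3·0.85^10 = 0.19003
Total = 0.48372

0.484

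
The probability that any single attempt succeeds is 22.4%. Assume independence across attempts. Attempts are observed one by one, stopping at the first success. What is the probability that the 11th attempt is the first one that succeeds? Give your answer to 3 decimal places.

0.018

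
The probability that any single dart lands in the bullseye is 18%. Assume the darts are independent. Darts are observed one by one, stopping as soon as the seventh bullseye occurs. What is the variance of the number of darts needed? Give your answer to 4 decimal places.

Y = total darts until the seventh success; negative binomial with r=7, p=0.18.
Var(Y) = r(1−p)/p² = 7·0.82 / 0.18² = 177.160494

177.1605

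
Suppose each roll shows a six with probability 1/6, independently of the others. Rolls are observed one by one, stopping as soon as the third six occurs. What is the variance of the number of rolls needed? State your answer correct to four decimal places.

90.0000

Y = total rolls until the third success; negative binomial with r=3, p=0.166667.
Var(Y) = r(1−p)/p² = 3·0.833333 / 0.166667² = 90.000000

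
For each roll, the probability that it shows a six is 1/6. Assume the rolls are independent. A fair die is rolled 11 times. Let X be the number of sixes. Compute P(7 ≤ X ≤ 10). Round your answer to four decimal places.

0.0006

X ~ Binomial(11, 0.166667); P(7 ≤ X ≤ 10) = Σ C(11,k) p^k (1−p)^(11−k) over k:
  k=7: C(11,7)·0.166667^7·0.833333^4 = 0.000568
  k=8: C(11,8)·0.166667^8·0.833333^3 = 0.000057
  k=9: C(11,9)·0.166667^9·0.833333^2 = 0.000004
  k=10: C(11,10)·0.166667^10·0.833333^1 = 0.000000
Total = 0.000629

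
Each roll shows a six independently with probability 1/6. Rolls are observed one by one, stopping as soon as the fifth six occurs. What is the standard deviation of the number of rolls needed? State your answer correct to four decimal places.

Y = total rolls until the fifth success; negative binomial with r=5, p=0.166667.
SD(Y) = √[r(1−p)/p²] = √(150.000000) = 12.247449

12.2474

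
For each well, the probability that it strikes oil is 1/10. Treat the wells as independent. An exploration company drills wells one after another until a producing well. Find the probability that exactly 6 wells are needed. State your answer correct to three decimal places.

0.059

Geometric (trials to first success), p = 0.10.
P(Y = 6) = (1−p)^5 · p = 0.59049 · 0.10 = 0.05905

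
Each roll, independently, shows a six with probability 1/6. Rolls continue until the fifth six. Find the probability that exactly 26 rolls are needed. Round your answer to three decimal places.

Y = trial on which the fifth success occurs; negative binomial, r=5, p=0.166667.
P(Y=26) = C(25,4) · p^5 · (1−p)^21
= 12650 · 0.0001286 · 0.021737 = 0.03536

0.035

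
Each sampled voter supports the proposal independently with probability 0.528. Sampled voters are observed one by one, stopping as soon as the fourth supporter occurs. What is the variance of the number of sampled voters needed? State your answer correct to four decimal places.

6.7723

Y = total sampled voters until the fourth success; negative binomial with r=4, p=0.528.
Var(Y) = r(1−p)/p² = 4·0.472 / 0.528² = 6.772268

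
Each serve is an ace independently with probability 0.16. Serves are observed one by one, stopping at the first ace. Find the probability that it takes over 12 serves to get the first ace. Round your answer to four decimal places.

0.1234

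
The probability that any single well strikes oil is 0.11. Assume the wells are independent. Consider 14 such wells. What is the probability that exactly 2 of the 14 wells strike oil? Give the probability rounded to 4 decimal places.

0.2720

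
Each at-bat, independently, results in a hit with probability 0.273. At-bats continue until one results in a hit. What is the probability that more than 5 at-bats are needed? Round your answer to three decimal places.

0.203

Y = number of at-bats to the first success; geometric, p = 0.273.
P(Y > 5) = P(first 5 all fail) = (1−p)^5 = 0.20308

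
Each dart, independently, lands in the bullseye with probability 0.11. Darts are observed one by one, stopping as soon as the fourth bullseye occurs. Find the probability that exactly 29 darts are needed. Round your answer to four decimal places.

Y = trial on which the fourth success occurs; negative binomial, r=4, p=0.11.
P(Y=29) = C(28,3) · p^4 · (1−p)^25
= 3276 · 0.00014641 · 0.054294 = 0.026041

0.0260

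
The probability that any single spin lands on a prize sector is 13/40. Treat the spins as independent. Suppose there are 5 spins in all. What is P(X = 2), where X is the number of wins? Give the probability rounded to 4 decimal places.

X ~ Binomial(n=5, p=0.325).
P(X=2) = C(5,2) · p^2 · (1−p)^3
= 10 · 0.10562 · 0.30755 = 0.324846

0.3248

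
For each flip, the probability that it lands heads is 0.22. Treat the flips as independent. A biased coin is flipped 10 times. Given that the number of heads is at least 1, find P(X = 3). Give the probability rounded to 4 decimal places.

X ~ Binomial(10, 0.22). Want P(X=3 | X≥1) = P(X=3) / P(X≥1).
P(X=3) = C(10,3)·0.22^3·0.78^7 = 0.224446
P(X≥1) = 1 − 0.083358 = 0.916642
Ratio = 0.224446 / 0.916642 = 0.244857

0.2449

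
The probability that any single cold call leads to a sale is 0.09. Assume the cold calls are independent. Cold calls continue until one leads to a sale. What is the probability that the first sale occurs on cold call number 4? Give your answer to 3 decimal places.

Geometric (trials to first success), p = 0.09.
P(Y = 4) = (1−p)^3 · p = 0.75357 · 0.09 = 0.06782

0.068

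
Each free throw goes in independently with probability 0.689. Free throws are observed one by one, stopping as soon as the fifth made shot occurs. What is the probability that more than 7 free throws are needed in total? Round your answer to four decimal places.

Needing more than 7 free throws ⇔ fewer than 5 successes in the first 7. With X ~ Binomial(7, 0.689), P(Y > 7) = P(X ≤ 4).
  k=0: C(7,0)·0.689^0·0.311^7 = 0.000281
  k=1: C(7,1)·0.689^1·0.311^6 = 0.004364
  k=2: C(7,2)·0.689^2·0.311^5 = 0.029004
  k=3: C(7,3)·0.689^3·0.311^4 = 0.107095
  k=4: C(7,4)·0.689^4·0.311^3 = 0.237261
P(X ≤ 4) = 0.378005

0.3780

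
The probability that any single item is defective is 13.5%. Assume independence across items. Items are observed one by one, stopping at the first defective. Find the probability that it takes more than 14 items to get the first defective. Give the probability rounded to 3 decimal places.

0.131

Y = number of items to the first success; geometric, p = 0.135.
P(Y > 14) = P(first 14 all fail) = (1−p)^14 = 0.13129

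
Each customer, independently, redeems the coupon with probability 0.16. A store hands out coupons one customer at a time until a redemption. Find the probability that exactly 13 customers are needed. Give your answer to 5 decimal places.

0.01975

Geometric (trials to first success), p = 0.16.
P(Y = 13) = (1−p)^12 · p = 0.12341 · 0.16 = 0.0197456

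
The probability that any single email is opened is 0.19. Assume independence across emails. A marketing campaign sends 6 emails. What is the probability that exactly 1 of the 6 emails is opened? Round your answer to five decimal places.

X ~ Binomial(n=6, p=0.19).
P(X=1) = C(6,1) · p^1 · (1−p)^5
= 6 · 0.19 · 0.34868 = 0.3974934

0.39749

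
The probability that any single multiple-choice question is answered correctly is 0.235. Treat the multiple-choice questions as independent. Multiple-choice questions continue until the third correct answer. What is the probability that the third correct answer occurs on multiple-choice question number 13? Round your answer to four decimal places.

Y = trial on which the third success occurs; negative binomial, r=3, p=0.235.
P(Y=13) = C(12,2) · p^3 · (1−p)^10
= 66 · 0.012978 · 0.068646 = 0.058798

0.0588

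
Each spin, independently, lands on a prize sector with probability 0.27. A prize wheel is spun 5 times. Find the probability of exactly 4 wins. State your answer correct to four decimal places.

X ~ Binomial(n=5, p=0.27).
P(X=4) = C(5,4) · p^4 · (1−p)^1
= 5 · 0.0053144 · 0.73 = 0.019398

0.0194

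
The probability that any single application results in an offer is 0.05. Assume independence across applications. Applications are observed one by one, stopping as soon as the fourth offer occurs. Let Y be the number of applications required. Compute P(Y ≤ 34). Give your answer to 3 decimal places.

Finishing within 34 applications ⇔ at least 4 successes in the first 34. With X ~ Binomial(34, 0.05), P(Y ≤ 34) = 1 − P(X ≤ 3).
  k=0: C(34,0)·0.05^0·0.95^34 = 0.17482
  k=1: C(34,1)·0.05^1·0.95^33 = 0.31284
  k=2: C(34,2)·0.05^2·0.95^32 = 0.27168
  k=3: C(34,3)·0.05^3·0.95^31 = 0.15252
1 − 0.91187 = 0.08813

0.088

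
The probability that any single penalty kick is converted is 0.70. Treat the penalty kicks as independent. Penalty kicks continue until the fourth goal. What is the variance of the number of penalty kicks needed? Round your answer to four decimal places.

2.4490

Y = total penalty kicks until the fourth success; negative binomial with r=4, p=0.70.
Var(Y) = r(1−p)/p² = 4·0.30 / 0.70² = 2.448980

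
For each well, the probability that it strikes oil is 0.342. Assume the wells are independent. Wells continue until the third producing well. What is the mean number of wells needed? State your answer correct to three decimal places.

8.772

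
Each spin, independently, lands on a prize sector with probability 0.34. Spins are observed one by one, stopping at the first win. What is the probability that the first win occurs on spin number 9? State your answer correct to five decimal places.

Geometric (trials to first success), p = 0.34.
P(Y = 9) = (1−p)^8 · p = 0.036004 · 0.34 = 0.0122414

0.01224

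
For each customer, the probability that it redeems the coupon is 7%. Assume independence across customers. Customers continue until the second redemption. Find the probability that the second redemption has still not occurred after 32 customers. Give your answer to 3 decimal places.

0.334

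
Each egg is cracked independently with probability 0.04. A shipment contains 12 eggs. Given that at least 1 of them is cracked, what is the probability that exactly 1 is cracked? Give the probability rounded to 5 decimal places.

X ~ Binomial(12, 0.04). Want P(X=1 | X≥1) = P(X=1) / P(X≥1).
P(X=1) = C(12,1)·0.04^1·0.96^11 = 0.3063549
P(X≥1) = 1 − 0.6127098 = 0.3872902
Ratio = 0.3063549 / 0.3872902 = 0.7910214

0.79102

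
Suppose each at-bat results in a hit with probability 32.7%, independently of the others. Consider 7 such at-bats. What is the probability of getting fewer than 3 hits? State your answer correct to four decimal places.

0.5852

X ~ Binomial(7, 0.327); P(X ≤ 2) = Σ C(7,k) p^k (1−p)^(7−k) over k:
  k=0: C(7,0)·0.327^0·0.673^7 = 0.062532
  k=1: C(7,1)·0.327^1·0.673^6 = 0.212685
  k=2: C(7,2)·0.327^2·0.673^5 = 0.310020
Total = 0.585237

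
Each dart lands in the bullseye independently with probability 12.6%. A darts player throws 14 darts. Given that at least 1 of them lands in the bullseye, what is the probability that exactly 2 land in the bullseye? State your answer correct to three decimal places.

0.338

X ~ Binomial(14, 0.126). Want P(X=2 | X≥1) = P(X=2) / P(X≥1).
P(X=2) = C(14,2)·0.126^2·0.874^12 = 0.28702
P(X≥1) = 1 − 0.15176 = 0.84824
Ratio = 0.28702 / 0.84824 = 0.33838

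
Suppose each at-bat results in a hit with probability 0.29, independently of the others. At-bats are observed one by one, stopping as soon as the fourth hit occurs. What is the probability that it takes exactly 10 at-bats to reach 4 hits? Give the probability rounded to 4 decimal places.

Y = trial on which the fourth success occurs; negative binomial, r=4, p=0.29.
P(Y=10) = C(9,3) · p^4 · (1−p)^6
= 84 · 0.0070728 · 0.1281 = 0.076106

0.0761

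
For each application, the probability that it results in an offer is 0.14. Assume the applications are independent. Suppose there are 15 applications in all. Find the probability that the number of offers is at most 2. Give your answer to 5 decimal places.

0.64800

X ~ Binomial(15, 0.14); P(X ≤ 2) = Σ C(15,k) p^k (1−p)^(15−k) over k:
  k=0: C(15,0)·0.14^0·0.86^15 = 0.1041062
  k=1: C(15,1)·0.14^1·0.86^14 = 0.2542129
  k=2: C(15,2)·0.14^2·0.86^13 = 0.2896845
Total = 0.6480036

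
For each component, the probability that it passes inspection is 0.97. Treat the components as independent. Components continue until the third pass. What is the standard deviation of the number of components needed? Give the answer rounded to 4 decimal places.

Y = total components until the third success; negative binomial with r=3, p=0.97.
SD(Y) = √[r(1−p)/p²] = √(0.095653) = 0.309278

0.3093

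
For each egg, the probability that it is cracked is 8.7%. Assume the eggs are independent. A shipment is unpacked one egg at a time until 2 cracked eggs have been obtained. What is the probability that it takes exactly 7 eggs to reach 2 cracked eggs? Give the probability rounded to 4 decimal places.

Y = trial on which the second success occurs; negative binomial, r=2, p=0.087.
P(Y=7) = C(6,1) · p^2 · (1−p)^5
= 6 · 0.007569 · 0.63439 = 0.028810

0.0288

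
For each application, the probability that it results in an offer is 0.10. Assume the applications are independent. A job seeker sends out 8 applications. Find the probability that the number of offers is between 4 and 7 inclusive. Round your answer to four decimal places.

0.0050

X ~ Binomial(8, 0.10); P(4 ≤ X ≤ 7) = Σ C(8,k) p^k (1−p)^(8−k) over k:
  k=4: C(8,4)·0.10^4·0.90^4 = 0.004593
  k=5: C(8,5)·0.10^5·0.90^3 = 0.000408
  k=6: C(8,6)·0.10^6·0.90^2 = 0.000023
  k=7: C(8,7)·0.10^7·0.90^1 = 0.000001
Total = 0.005024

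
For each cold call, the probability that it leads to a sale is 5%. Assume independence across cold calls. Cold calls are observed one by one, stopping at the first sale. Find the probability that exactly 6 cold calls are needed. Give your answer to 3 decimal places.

0.039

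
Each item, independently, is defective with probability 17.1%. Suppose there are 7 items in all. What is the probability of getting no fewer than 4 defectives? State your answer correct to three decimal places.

0.019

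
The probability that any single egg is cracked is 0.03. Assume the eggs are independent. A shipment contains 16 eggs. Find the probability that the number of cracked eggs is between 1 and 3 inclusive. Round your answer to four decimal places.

0.3846

X ~ Binomial(16, 0.03); P(1 ≤ X ≤ 3) = Σ C(16,k) p^k (1−p)^(16−k) over k:
  k=1: C(16,1)·0.03^1·0.97^15 = 0.303961
  k=2: C(16,2)·0.03^2·0.97^14 = 0.070506
  k=3: C(16,3)·0.03^3·0.97^13 = 0.010176
Total = 0.384643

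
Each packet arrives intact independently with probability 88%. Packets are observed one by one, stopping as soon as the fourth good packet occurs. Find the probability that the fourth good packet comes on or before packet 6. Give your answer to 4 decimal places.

0.9739

Finishing within 6 packets ⇔ at least 4 successes in the first 6. With X ~ Binomial(6, 0.88), P(Y ≤ 6) = 1 − P(X ≤ 3).
  k=0: C(6,0)·0.88^0·0.12^6 = 0.000003
  k=1: C(6,1)·0.88^1·0.12^5 = 0.000131
  k=2: C(6,2)·0.88^2·0.12^4 = 0.002409
  k=3: C(6,3)·0.88^3·0.12^3 = 0.023552
1 − 0.026095 = 0.973905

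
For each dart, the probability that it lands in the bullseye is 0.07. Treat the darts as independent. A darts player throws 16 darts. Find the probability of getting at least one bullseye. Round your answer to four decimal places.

0.6869

P(at least one) = 1 − P(none) = 1 − (1 − 0.07)^16
= 1 − 0.313132 = 0.686868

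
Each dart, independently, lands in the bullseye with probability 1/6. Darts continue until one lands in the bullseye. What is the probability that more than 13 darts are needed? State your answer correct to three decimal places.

0.093

Y = number of darts to the first success; geometric, p = 0.166667.
P(Y > 13) = P(first 13 all fail) = (1−p)^13 = 0.09346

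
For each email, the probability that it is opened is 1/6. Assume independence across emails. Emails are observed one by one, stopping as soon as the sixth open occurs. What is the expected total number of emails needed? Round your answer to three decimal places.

36.000

Y = total emails until the sixth success; negative binomial with r=6, p=0.166667.
E[Y] = r / p = 6 / 0.166667 = 36.00000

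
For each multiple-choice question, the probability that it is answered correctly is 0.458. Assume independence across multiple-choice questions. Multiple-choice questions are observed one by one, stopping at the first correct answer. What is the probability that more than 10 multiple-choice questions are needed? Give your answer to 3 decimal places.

Y = number of multiple-choice questions to the first success; geometric, p = 0.458.
P(Y > 10) = P(first 10 all fail) = (1−p)^10 = 0.00219

0.002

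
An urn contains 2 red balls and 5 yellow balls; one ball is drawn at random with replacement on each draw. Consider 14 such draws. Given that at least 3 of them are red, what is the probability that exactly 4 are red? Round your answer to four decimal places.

X ~ Binomial(14, 0.285714). Want P(X=4 | X≥3) = P(X=4) / P(X≥3).
P(X=4) = C(14,4)·0.285714^4·0.714286^10 = 0.230612
P(X≥3) = 1 − 0.008999 − 0.050396 − 0.131029 = 0.809575
Ratio = 0.230612 / 0.809575 = 0.284855

0.2849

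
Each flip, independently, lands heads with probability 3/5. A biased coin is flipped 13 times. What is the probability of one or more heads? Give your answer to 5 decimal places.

0.99999

P(at least one) = 1 − P(none) = 1 − (1 − 0.60)^13
= 1 − 0.0000067 = 0.9999933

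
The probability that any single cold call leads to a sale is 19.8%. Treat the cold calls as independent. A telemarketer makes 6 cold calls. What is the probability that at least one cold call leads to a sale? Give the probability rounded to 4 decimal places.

0.7339

P(at least one) = 1 − P(none) = 1 − (1 − 0.198)^6
= 1 − 0.266101 = 0.733899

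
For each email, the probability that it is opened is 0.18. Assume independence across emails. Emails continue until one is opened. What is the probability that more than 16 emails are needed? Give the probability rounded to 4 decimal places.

0.0418

Y = number of emails to the first success; geometric, p = 0.18.
P(Y > 16) = P(first 16 all fail) = (1−p)^16 = 0.041785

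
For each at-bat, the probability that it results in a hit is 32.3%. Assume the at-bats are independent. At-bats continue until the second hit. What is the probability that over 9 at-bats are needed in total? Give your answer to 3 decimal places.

Needing more than 9 at-bats ⇔ fewer than 2 successes in the first 9. With X ~ Binomial(9, 0.323), P(Y > 9) = P(X ≤ 1).
  k=0: C(9,0)·0.323^0·0.677^9 = 0.02987
  k=1: C(9,1)·0.323^1·0.677^8 = 0.12828
P(X ≤ 1) = 0.15815

0.158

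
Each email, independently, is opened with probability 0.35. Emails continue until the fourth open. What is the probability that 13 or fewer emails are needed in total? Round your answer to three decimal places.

0.722

Finishing within 13 emails ⇔ at least 4 successes in the first 13. With X ~ Binomial(13, 0.35), P(Y ≤ 13) = 1 − P(X ≤ 3).
  k=0: C(13,0)·0.35^0·0.65^13 = 0.00370
  k=1: C(13,1)·0.35^1·0.65^12 = 0.02588
  k=2: C(13,2)·0.35^2·0.65^11 = 0.08361
  k=3: C(13,3)·0.35^3·0.65^10 = 0.16508
1 − 0.27827 = 0.72173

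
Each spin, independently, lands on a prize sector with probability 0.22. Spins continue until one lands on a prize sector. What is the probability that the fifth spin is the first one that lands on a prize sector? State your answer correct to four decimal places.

Geometric (trials to first success), p = 0.22.
P(Y = 5) = (1−p)^4 · p = 0.37015 · 0.22 = 0.081433

0.0814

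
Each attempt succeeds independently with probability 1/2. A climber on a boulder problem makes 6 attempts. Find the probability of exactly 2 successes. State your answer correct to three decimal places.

0.234

X ~ Binomial(n=6, p=0.50).
P(X=2) = C(6,2) · p^2 · (1−p)^4
= 15 · 0.25 · 0.0625 = 0.23438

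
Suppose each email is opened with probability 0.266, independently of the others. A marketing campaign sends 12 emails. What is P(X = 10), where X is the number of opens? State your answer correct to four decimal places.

0.0001

X ~ Binomial(n=12, p=0.266).
P(X=10) = C(12,10) · p^10 · (1−p)^2
= 66 · 1.7734e-06 · 0.53876 = 0.000063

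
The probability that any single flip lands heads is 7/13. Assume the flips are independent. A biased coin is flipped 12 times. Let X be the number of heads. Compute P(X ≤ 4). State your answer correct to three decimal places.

0.128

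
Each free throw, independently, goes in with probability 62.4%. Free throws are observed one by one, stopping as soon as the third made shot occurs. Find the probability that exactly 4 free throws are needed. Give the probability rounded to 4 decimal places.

Y = trial on which the third success occurs; negative binomial, r=3, p=0.624.
P(Y=4) = C(3,2) · p^3 · (1−p)^1
= 3 · 0.24297 · 0.376 = 0.274071

0.2741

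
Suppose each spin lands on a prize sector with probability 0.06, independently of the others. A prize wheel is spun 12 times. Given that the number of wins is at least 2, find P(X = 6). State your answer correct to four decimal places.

X ~ Binomial(12, 0.06). Want P(X=6 | X≥2) = P(X=6) / P(X≥2).
P(X=6) = C(12,6)·0.06^6·0.94^6 = 0.000030
P(X≥2) = 1 − 0.475920 − 0.364535 = 0.159545
Ratio = 0.000030 / 0.159545 = 0.000186

0.0002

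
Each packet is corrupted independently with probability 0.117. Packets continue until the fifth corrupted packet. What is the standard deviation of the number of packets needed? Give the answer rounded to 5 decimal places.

17.95889

Y = total packets until the fifth success; negative binomial with r=5, p=0.117.
SD(Y) = √[r(1−p)/p²] = √(322.5217328) = 17.9588901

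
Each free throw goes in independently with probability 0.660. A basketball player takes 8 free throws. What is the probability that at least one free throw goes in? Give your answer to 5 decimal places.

P(at least one) = 1 − P(none) = 1 − (1 − 0.66)^8
= 1 − 0.0001786 = 0.9998214

0.99982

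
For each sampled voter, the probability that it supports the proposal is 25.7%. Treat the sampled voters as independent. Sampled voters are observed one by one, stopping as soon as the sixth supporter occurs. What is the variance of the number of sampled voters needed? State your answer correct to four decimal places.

Y = total sampled voters until the sixth success; negative binomial with r=6, p=0.257.
Var(Y) = r(1−p)/p² = 6·0.743 / 0.257² = 67.495344

67.4953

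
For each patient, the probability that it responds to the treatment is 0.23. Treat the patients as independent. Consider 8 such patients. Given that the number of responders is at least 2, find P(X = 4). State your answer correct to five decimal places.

0.11849

X ~ Binomial(8, 0.23). Want P(X=4 | X≥2) = P(X=4) / P(X≥2).
P(X=4) = C(8,4)·0.23^4·0.77^4 = 0.0688608
P(X≥2) = 1 − 0.1235736 − 0.2952928 = 0.5811335
Ratio = 0.0688608 / 0.5811335 = 0.1184940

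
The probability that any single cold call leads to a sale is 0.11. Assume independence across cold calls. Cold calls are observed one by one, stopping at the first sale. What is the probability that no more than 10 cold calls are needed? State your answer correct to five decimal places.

0.68818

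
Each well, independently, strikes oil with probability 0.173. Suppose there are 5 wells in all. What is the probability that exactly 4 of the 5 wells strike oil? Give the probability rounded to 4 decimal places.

X ~ Binomial(n=5, p=0.173).
P(X=4) = C(5,4) · p^4 · (1−p)^1
= 5 · 0.00089575 · 0.827 = 0.003704

0.0037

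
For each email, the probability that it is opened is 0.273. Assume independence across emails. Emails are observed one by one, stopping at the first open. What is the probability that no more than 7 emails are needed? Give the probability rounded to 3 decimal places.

Y = number of emails to the first success; geometric, p = 0.273.
P(Y ≤ 7) = 1 − (1−p)^7 = 1 − 0.10733 = 0.89267

0.893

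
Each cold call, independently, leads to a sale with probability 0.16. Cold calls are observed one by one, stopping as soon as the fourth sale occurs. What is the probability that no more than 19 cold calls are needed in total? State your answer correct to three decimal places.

Finishing within 19 cold calls ⇔ at least 4 successes in the first 19. With X ~ Binomial(19, 0.16), P(Y ≤ 19) = 1 − P(X ≤ 3).
  k=0: C(19,0)·0.16^0·0.84^19 = 0.03642
  k=1: C(19,1)·0.16^1·0.84^18 = 0.13180
  k=2: C(19,2)·0.16^2·0.84^17 = 0.22594
  k=3: C(19,3)·0.16^3·0.84^16 = 0.24387
1 − 0.63801 = 0.36199

0.362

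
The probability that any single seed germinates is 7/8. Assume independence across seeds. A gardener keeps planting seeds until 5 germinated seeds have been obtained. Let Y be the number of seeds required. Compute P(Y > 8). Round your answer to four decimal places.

Needing more than 8 seeds ⇔ fewer than 5 successes in the first 8. With X ~ Binomial(8, 0.875), P(Y > 8) = P(X ≤ 4).
  k=0: C(8,0)·0.875^0·0.125^8 = 0.000000
  k=1: C(8,1)·0.875^1·0.125^7 = 0.000003
  k=2: C(8,2)·0.875^2·0.125^6 = 0.000082
  k=3: C(8,3)·0.875^3·0.125^5 = 0.001145
  k=4: C(8,4)·0.875^4·0.125^4 = 0.010018
P(X ≤ 4) = 0.011248

0.0112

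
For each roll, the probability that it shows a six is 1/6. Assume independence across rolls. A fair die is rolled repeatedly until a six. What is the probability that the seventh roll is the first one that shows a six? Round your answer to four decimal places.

0.0558

Geometric (trials to first success), p = 0.166667.
P(Y = 7) = (1−p)^6 · p = 0.3349 · 0.166667 = 0.055816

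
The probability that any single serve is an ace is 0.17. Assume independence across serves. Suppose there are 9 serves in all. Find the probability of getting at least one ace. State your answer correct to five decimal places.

P(at least one) = 1 − P(none) = 1 − (1 − 0.17)^9
= 1 − 0.1869403 = 0.8130597

0.81306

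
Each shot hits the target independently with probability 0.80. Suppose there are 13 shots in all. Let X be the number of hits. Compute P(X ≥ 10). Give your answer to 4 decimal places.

X ~ Binomial(13, 0.80); P(X ≥ 10) = Σ C(13,k) p^k (1−p)^(13−k) over k:
  k=10: C(13,10)·0.80^10·0.20^3 = 0.245672
  k=11: C(13,11)·0.80^11·0.20^2 = 0.268006
  k=12: C(13,12)·0.80^12·0.20^1 = 0.178671
  k=13: C(13,13)·0.80^13·0.20^0 = 0.054976
Total = 0.747324

0.7473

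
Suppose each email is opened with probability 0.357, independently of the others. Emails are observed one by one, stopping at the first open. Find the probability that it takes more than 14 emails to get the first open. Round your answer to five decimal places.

Y = number of emails to the first success; geometric, p = 0.357.
P(Y > 14) = P(first 14 all fail) = (1−p)^14 = 0.0020652

0.00207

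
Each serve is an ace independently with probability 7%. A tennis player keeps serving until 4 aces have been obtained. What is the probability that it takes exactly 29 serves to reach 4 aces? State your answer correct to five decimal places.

Y = trial on which the fourth success occurs; negative binomial, r=4, p=0.07.
P(Y=29) = C(28,3) · p^4 · (1−p)^25
= 3276 · 2.401e-05 · 0.16296 = 0.0128177

0.01282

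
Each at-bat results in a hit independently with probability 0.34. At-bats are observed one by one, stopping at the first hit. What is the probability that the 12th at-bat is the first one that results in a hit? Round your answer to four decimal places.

0.0035

Geometric (trials to first success), p = 0.34.
P(Y = 12) = (1−p)^11 · p = 0.010351 · 0.34 = 0.003519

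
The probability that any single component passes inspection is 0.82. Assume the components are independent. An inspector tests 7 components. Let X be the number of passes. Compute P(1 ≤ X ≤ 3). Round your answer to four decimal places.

0.0231

X ~ Binomial(7, 0.82); P(1 ≤ X ≤ 3) = Σ C(7,k) p^k (1−p)^(7−k) over k:
  k=1: C(7,1)·0.82^1·0.18^6 = 0.000195
  k=2: C(7,2)·0.82^2·0.18^5 = 0.002668
  k=3: C(7,3)·0.82^3·0.18^4 = 0.020258
Total = 0.023122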